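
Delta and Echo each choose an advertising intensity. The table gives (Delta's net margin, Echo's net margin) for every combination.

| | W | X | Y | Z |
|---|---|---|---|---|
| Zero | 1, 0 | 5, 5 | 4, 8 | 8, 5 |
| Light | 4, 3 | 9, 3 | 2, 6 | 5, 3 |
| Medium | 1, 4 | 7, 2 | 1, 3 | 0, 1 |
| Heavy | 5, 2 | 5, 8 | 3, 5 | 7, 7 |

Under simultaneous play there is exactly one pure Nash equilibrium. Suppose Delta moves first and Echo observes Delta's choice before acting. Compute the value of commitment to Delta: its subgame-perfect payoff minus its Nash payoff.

1

Backward induction with Delta moving first.
- Zero: Echo compares 0, 5, 8, 5 and picks Y; Delta would get 4.
- Light: Echo compares 3, 3, 6, 3 and picks Y; Delta would get 2.
- Medium: Echo compares 4, 2, 3, 1 and picks W; Delta would get 1.
- Heavy: Echo compares 2, 8, 5, 7 and picks X; Delta would get 5.
Among 4, 2, 1, 5, the best is 5 at Heavy. Subgame-perfect outcome: (Heavy, X) with payoffs (5, 8).
Under simultaneous play:
Delta's best replies: W→Heavy; X→Light; Y→Zero; Z→Zero.
Echo's best replies: Zero→Y; Light→Y; Medium→W; Heavy→X.
Only (Zero, Y) has each player best-responding; Nash payoffs (4, 8).
Delta's commitment gain: 5 − 4 = 1.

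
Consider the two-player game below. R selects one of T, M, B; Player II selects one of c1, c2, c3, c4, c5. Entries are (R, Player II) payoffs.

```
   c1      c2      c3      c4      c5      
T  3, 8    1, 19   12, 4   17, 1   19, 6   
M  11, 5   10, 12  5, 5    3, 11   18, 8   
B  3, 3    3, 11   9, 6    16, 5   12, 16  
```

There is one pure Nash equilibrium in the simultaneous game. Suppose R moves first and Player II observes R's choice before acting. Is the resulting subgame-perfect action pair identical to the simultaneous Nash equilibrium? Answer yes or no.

Work backward from Player II's decision.
- T: Player II compares 8, 19, 4, 1, 6 and picks c2; R would get 1.
- M: Player II compares 5, 12, 5, 11, 8 and picks c2; R would get 10.
- B: Player II compares 3, 11, 6, 5, 16 and picks c5; R would get 12.
R's induced payoffs are 1, 10, 12, so R commits to B. Subgame-perfect outcome: (B, c5) with payoffs (12, 16).
Now find the simultaneous Nash equilibrium.
R's best replies: c1→M; c2→M; c3→T; c4→T; c5→T.
Player II's best replies: T→c2; M→c2; B→c5.
Only (M, c2) has each player best-responding; Nash payoffs (10, 12).
Sequential outcome (B, c5) differs from the Nash profile (M, c2).

no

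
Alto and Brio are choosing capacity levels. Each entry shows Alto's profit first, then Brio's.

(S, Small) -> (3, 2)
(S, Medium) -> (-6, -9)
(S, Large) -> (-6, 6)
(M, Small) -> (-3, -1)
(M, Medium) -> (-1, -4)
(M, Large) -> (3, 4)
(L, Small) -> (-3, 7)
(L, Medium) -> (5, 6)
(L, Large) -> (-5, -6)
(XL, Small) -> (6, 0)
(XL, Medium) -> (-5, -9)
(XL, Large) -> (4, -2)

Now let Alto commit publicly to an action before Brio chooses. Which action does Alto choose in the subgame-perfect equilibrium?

Solve by backward induction (Alto leads).
- S: Brio compares 2, -9, 6 and picks Large; Alto would get -6.
- M: Brio compares -1, -4, 4 and picks Large; Alto would get 3.
- L: Brio compares 7, 6, -6 and picks Small; Alto would get -3.
- XL: Brio compares 0, -9, -2 and picks Small; Alto would get 6.
Maximizing over -6, 3, -3, 6, Alto chooses XL. Subgame-perfect outcome: (XL, Small) with payoffs (6, 0).

XL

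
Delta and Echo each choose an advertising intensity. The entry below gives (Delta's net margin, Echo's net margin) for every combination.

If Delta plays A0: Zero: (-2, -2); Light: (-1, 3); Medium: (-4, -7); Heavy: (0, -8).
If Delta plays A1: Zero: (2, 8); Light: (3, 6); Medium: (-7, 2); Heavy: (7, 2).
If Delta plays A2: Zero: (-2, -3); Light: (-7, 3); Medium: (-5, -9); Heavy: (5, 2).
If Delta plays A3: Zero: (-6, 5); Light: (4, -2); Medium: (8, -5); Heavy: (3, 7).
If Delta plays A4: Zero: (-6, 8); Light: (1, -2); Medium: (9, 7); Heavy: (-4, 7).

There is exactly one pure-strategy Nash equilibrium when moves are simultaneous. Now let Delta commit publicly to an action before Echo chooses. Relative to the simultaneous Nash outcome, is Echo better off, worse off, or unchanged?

worse off

Backward induction with Delta moving first.
- A0: Echo compares -2, 3, -7, -8 and picks Light; Delta would get -1.
- A1: Echo compares 8, 6, 2, 2 and picks Zero; Delta would get 2.
- A2: Echo compares -3, 3, -9, 2 and picks Light; Delta would get -7.
- A3: Echo compares 5, -2, -5, 7 and picks Heavy; Delta would get 3.
- A4: Echo compares 8, -2, 7, 7 and picks Zero; Delta would get -6.
Maximizing over -1, 2, -7, 3, -6, Delta chooses A3. Subgame-perfect outcome: (A3, Heavy) with payoffs (3, 7).
For the simultaneous game, intersect best replies.
Delta's best replies: Zero→A1; Light→A3; Medium→A4; Heavy→A1.
Echo's best replies: A0→Light; A1→Zero; A2→Light; A3→Heavy; A4→Zero.
The unique mutual best reply is (A1, Zero), giving (2, 8).
Echo earns 7 sequentially versus 8 at the Nash outcome: worse off.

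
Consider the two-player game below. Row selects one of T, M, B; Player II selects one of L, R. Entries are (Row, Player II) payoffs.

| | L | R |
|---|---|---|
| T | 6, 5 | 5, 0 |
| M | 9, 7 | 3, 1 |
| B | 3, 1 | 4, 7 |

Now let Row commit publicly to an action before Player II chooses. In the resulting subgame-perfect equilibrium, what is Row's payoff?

Work backward from Player II's decision.
- T: Player II compares 5, 0 and picks L; Row would get 6.
- M: Player II compares 7, 1 and picks L; Row would get 9.
- B: Player II compares 1, 7 and picks R; Row would get 4.
Maximizing over 6, 9, 4, Row chooses M. Subgame-perfect outcome: (M, L) with payoffs (9, 7).

9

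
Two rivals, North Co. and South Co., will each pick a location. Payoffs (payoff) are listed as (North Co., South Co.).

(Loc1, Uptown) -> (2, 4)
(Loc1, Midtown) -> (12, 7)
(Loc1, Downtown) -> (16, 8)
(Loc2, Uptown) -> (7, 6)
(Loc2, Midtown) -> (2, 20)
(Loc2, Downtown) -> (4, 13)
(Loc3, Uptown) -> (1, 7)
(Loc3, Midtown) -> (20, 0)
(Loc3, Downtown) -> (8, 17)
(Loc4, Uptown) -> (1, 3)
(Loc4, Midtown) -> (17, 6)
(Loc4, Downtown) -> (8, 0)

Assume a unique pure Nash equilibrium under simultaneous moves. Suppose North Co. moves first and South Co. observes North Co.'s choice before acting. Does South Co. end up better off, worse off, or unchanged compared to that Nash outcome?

South Co. best-responds to each possible North Co. move:
- Loc1: BR = Downtown, leader payoff 16.
- Loc2: BR = Midtown, leader payoff 2.
- Loc3: BR = Downtown, leader payoff 8.
- Loc4: BR = Midtown, leader payoff 17.
Maximizing over 16, 2, 8, 17, North Co. chooses Loc4. Subgame-perfect outcome: (Loc4, Midtown) with payoffs (17, 6).
For the simultaneous game, intersect best replies.
North Co.'s best replies: Uptown→Loc2; Midtown→Loc3; Downtown→Loc1.
South Co.'s best replies: Loc1→Downtown; Loc2→Midtown; Loc3→Downtown; Loc4→Midtown.
The unique mutual best reply is (Loc1, Downtown), giving (16, 8).
South Co. earns 6 sequentially versus 8 at the Nash outcome: worse off.

worse off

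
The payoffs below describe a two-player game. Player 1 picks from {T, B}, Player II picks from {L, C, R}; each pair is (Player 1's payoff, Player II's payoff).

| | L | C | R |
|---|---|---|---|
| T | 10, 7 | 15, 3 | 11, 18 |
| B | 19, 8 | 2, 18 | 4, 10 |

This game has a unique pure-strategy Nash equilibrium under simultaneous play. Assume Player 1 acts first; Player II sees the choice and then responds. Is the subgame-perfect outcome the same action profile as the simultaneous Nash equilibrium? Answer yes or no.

yes

Player II best-responds to each possible Player 1 move:
- T → Player II plays R (best of 7, 3, 18); Player 1 gets 11.
- B → Player II plays C (best of 8, 18, 10); Player 1 gets 2.
Maximizing over 11, 2, Player 1 chooses T. Subgame-perfect outcome: (T, R) with payoffs (11, 18).
Under simultaneous play:
Player 1's best replies: L→B; C→T; R→T.
Player II's best replies: T→R; B→C.
The unique mutual best reply is (T, R), giving (11, 18).
Sequential outcome (T, R) coincides with the Nash profile (T, R).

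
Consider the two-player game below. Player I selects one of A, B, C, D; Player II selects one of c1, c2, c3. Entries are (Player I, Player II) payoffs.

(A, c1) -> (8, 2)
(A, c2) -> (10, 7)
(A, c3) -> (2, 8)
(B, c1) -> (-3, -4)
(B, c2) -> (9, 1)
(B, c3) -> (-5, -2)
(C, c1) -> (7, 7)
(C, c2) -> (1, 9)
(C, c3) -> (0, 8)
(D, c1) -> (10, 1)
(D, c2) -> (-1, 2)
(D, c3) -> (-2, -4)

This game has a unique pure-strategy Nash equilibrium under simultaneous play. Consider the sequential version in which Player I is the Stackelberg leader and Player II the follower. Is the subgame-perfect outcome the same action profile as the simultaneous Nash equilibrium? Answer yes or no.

Solve by backward induction (Player I leads).
- A → Player II plays c3 (best of 2, 7, 8); Player I gets 2.
- B → Player II plays c2 (best of -4, 1, -2); Player I gets 9.
- C → Player II plays c2 (best of 7, 9, 8); Player I gets 1.
- D → Player II plays c2 (best of 1, 2, -4); Player I gets -1.
Player I's induced payoffs are 2, 9, 1, -1, so Player I commits to B. Subgame-perfect outcome: (B, c2) with payoffs (9, 1).
For the simultaneous game, intersect best replies.
Player I's best replies: c1→D; c2→A; c3→A.
Player II's best replies: A→c3; B→c2; C→c2; D→c2.
The unique mutual best reply is (A, c3), giving (2, 8).
Sequential outcome (B, c2) differs from the Nash profile (A, c3).

no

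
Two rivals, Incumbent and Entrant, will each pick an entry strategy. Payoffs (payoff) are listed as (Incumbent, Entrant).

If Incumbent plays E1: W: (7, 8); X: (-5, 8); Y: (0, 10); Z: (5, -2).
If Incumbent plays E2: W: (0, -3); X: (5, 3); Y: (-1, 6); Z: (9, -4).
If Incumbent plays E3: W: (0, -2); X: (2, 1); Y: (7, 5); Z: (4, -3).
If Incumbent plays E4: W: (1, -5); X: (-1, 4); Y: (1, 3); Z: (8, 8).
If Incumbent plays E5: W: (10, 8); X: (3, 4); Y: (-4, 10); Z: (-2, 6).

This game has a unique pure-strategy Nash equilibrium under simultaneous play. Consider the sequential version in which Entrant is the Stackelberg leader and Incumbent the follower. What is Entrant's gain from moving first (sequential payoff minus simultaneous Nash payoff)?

Solve by backward induction (Entrant leads).
- W → Incumbent plays E5 (best of 7, 0, 0, 1, 10); Entrant gets 8.
- X → Incumbent plays E2 (best of -5, 5, 2, -1, 3); Entrant gets 3.
- Y → Incumbent plays E3 (best of 0, -1, 7, 1, -4); Entrant gets 5.
- Z → Incumbent plays E2 (best of 5, 9, 4, 8, -2); Entrant gets -4.
Entrant's induced payoffs are 8, 3, 5, -4, so Entrant commits to W. Subgame-perfect outcome: (E5, W) with payoffs (10, 8).
Under simultaneous play:
Incumbent's best replies: W→E5; X→E2; Y→E3; Z→E2.
Entrant's best replies: E1→Y; E2→Y; E3→Y; E4→Z; E5→Y.
The unique mutual best reply is (E3, Y), giving (7, 5).
Entrant's commitment gain: 8 − 5 = 3.

3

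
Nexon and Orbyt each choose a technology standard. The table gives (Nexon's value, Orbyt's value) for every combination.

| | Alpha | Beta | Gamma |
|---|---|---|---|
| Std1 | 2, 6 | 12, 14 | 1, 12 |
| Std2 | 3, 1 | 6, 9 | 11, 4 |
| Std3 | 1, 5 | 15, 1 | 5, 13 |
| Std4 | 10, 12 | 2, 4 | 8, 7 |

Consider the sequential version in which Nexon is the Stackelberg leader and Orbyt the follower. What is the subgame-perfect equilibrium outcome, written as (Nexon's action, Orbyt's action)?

Orbyt best-responds to each possible Nexon move:
- Std1: Orbyt compares 6, 14, 12 and picks Beta; Nexon would get 12.
- Std2: Orbyt compares 1, 9, 4 and picks Beta; Nexon would get 6.
- Std3: Orbyt compares 5, 1, 13 and picks Gamma; Nexon would get 5.
- Std4: Orbyt compares 12, 4, 7 and picks Alpha; Nexon would get 10.
Nexon's induced payoffs are 12, 6, 5, 10, so Nexon commits to Std1. Subgame-perfect outcome: (Std1, Beta) with payoffs (12, 14).

(Std1, Beta)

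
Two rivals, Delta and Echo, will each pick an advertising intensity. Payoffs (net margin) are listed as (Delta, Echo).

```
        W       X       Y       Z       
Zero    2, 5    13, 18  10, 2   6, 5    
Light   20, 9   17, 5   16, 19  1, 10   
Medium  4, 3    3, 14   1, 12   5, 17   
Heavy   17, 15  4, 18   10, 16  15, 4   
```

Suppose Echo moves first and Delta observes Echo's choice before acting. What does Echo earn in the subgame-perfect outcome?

Work backward from Delta's decision.
- W → Delta plays Light (best of 2, 20, 4, 17); Echo gets 9.
- X → Delta plays Light (best of 13, 17, 3, 4); Echo gets 5.
- Y → Delta plays Light (best of 10, 16, 1, 10); Echo gets 19.
- Z → Delta plays Heavy (best of 6, 1, 5, 15); Echo gets 4.
Maximizing over 9, 5, 19, 4, Echo chooses Y. Subgame-perfect outcome: (Light, Y) with payoffs (16, 19).

19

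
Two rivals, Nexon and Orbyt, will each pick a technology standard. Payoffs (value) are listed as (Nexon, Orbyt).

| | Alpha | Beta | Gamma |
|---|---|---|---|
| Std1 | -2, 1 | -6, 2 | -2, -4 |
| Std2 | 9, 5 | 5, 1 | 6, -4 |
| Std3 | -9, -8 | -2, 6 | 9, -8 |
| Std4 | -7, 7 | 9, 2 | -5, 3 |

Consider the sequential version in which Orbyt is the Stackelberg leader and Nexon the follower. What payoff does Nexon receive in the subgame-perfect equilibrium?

9

Backward induction with Orbyt moving first.
- Alpha → Nexon plays Std2 (best of -2, 9, -9, -7); Orbyt gets 5.
- Beta → Nexon plays Std4 (best of -6, 5, -2, 9); Orbyt gets 2.
- Gamma → Nexon plays Std3 (best of -2, 6, 9, -5); Orbyt gets -8.
Orbyt's induced payoffs are 5, 2, -8, so Orbyt commits to Alpha. Subgame-perfect outcome: (Std2, Alpha) with payoffs (9, 5).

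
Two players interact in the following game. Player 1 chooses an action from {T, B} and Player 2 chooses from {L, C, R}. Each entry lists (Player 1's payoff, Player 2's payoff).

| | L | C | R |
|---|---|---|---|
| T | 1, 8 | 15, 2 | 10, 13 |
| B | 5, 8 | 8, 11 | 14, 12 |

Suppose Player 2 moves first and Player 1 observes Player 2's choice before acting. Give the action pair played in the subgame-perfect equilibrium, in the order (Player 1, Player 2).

(B, R)

Backward induction with Player 2 moving first.
- L: Player 1 compares 1, 5 and picks B; Player 2 would get 8.
- C: Player 1 compares 15, 8 and picks T; Player 2 would get 2.
- R: Player 1 compares 10, 14 and picks B; Player 2 would get 12.
Maximizing over 8, 2, 12, Player 2 chooses R. Subgame-perfect outcome: (B, R) with payoffs (14, 12).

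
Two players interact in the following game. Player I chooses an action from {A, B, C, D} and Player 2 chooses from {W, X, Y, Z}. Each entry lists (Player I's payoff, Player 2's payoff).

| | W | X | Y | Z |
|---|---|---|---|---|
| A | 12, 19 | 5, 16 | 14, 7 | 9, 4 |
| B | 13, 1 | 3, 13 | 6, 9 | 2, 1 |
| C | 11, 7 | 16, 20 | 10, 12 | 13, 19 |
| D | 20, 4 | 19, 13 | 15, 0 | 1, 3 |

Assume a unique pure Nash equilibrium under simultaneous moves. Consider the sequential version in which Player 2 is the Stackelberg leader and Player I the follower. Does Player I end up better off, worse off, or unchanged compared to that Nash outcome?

Solve by backward induction (Player 2 leads).
- W: Player I compares 12, 13, 11, 20 and picks D; Player 2 would get 4.
- X: Player I compares 5, 3, 16, 19 and picks D; Player 2 would get 13.
- Y: Player I compares 14, 6, 10, 15 and picks D; Player 2 would get 0.
- Z: Player I compares 9, 2, 13, 1 and picks C; Player 2 would get 19.
Player 2's induced payoffs are 4, 13, 0, 19, so Player 2 commits to Z. Subgame-perfect outcome: (C, Z) with payoffs (13, 19).
For the simultaneous game, intersect best replies.
Player I's best replies: W→D; X→D; Y→D; Z→C.
Player 2's best replies: A→W; B→X; C→X; D→X.
Only (D, X) has each player best-responding; Nash payoffs (19, 13).
Player I earns 13 sequentially versus 19 at the Nash outcome: worse off.

worse off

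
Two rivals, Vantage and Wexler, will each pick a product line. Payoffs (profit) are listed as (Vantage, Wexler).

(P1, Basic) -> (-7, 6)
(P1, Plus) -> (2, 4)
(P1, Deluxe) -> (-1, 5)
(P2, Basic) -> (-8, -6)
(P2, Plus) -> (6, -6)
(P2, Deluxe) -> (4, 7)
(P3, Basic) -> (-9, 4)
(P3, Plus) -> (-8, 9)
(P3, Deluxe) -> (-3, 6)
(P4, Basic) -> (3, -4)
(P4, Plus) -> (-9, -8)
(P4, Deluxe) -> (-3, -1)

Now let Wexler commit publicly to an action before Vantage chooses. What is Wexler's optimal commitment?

Solve by backward induction (Wexler leads).
- Basic → Vantage plays P4 (best of -7, -8, -9, 3); Wexler gets -4.
- Plus → Vantage plays P2 (best of 2, 6, -8, -9); Wexler gets -6.
- Deluxe → Vantage plays P2 (best of -1, 4, -3, -3); Wexler gets 7.
Among -4, -6, 7, the best is 7 at Deluxe. Subgame-perfect outcome: (P2, Deluxe) with payoffs (4, 7).

Deluxe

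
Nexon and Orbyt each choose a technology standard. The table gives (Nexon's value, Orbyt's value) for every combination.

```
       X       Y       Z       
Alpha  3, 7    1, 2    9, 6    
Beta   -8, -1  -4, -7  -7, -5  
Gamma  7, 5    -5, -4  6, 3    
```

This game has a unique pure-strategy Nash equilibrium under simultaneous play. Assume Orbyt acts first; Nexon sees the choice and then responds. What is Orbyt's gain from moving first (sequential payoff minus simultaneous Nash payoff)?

Work backward from Nexon's decision.
- X: BR = Gamma, leader payoff 5.
- Y: BR = Alpha, leader payoff 2.
- Z: BR = Alpha, leader payoff 6.
Orbyt's induced payoffs are 5, 2, 6, so Orbyt commits to Z. Subgame-perfect outcome: (Alpha, Z) with payoffs (9, 6).
Under simultaneous play:
Nexon's best replies: X→Gamma; Y→Alpha; Z→Alpha.
Orbyt's best replies: Alpha→X; Beta→X; Gamma→X.
Only (Gamma, X) has each player best-responding; Nash payoffs (7, 5).
Orbyt's commitment gain: 6 − 5 = 1.

1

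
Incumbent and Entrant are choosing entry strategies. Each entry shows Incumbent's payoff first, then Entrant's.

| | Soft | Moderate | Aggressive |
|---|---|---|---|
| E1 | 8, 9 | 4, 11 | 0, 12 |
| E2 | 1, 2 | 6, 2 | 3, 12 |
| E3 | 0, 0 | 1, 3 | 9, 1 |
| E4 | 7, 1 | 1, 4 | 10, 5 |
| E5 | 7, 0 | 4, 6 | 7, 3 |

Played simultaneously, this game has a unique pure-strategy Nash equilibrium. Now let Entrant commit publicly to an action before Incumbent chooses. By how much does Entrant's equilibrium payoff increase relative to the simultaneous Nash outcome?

4

Incumbent best-responds to each possible Entrant move:
- Soft → Incumbent plays E1 (best of 8, 1, 0, 7, 7); Entrant gets 9.
- Moderate → Incumbent plays E2 (best of 4, 6, 1, 1, 4); Entrant gets 2.
- Aggressive → Incumbent plays E4 (best of 0, 3, 9, 10, 7); Entrant gets 5.
Among 9, 2, 5, the best is 9 at Soft. Subgame-perfect outcome: (E1, Soft) with payoffs (8, 9).
For the simultaneous game, intersect best replies.
Incumbent's best replies: Soft→E1; Moderate→E2; Aggressive→E4.
Entrant's best replies: E1→Aggressive; E2→Aggressive; E3→Moderate; E4→Aggressive; E5→Moderate.
Only (E4, Aggressive) has each player best-responding; Nash payoffs (10, 5).
Entrant's commitment gain: 9 − 5 = 4.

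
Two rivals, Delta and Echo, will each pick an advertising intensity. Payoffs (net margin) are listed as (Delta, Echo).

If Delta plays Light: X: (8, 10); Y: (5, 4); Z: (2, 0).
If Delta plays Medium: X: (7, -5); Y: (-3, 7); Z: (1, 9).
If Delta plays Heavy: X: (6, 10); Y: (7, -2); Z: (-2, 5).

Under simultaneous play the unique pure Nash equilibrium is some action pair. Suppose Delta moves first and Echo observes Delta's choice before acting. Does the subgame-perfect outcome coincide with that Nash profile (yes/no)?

yes

Echo best-responds to each possible Delta move:
- Light: BR = X, leader payoff 8.
- Medium: BR = Z, leader payoff 1.
- Heavy: BR = X, leader payoff 6.
Delta's induced payoffs are 8, 1, 6, so Delta commits to Light. Subgame-perfect outcome: (Light, X) with payoffs (8, 10).
Under simultaneous play:
Delta's best replies: X→Light; Y→Heavy; Z→Light.
Echo's best replies: Light→X; Medium→Z; Heavy→X.
Only (Light, X) has each player best-responding; Nash payoffs (8, 10).
Sequential outcome (Light, X) coincides with the Nash profile (Light, X).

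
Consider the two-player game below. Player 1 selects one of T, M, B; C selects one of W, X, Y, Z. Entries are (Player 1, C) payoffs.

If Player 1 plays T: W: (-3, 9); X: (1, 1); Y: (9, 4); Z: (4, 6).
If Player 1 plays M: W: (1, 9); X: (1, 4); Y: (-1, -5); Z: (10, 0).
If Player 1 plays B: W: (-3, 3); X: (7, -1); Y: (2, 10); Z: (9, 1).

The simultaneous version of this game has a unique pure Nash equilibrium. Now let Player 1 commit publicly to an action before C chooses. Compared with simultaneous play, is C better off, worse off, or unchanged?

Solve by backward induction (Player 1 leads).
- T: BR = W, leader payoff -3.
- M: BR = W, leader payoff 1.
- B: BR = Y, leader payoff 2.
Among -3, 1, 2, the best is 2 at B. Subgame-perfect outcome: (B, Y) with payoffs (2, 10).
For the simultaneous game, intersect best replies.
Player 1's best replies: W→M; X→B; Y→T; Z→M.
C's best replies: T→W; M→W; B→Y.
Only (M, W) has each player best-responding; Nash payoffs (1, 9).
C earns 10 sequentially versus 9 at the Nash outcome: better off.

better off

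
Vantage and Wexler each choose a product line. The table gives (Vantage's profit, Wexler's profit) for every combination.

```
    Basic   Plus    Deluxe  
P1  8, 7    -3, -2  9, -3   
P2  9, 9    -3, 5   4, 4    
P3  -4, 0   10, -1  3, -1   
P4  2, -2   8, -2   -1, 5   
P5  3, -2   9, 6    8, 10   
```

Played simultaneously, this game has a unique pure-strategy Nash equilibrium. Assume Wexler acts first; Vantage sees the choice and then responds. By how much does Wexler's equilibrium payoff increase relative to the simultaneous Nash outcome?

0

Vantage best-responds to each possible Wexler move:
- Basic: Vantage compares 8, 9, -4, 2, 3 and picks P2; Wexler would get 9.
- Plus: Vantage compares -3, -3, 10, 8, 9 and picks P3; Wexler would get -1.
- Deluxe: Vantage compares 9, 4, 3, -1, 8 and picks P1; Wexler would get -3.
Wexler's induced payoffs are 9, -1, -3, so Wexler commits to Basic. Subgame-perfect outcome: (P2, Basic) with payoffs (9, 9).
Under simultaneous play:
Vantage's best replies: Basic→P2; Plus→P3; Deluxe→P1.
Wexler's best replies: P1→Basic; P2→Basic; P3→Basic; P4→Deluxe; P5→Deluxe.
The unique mutual best reply is (P2, Basic), giving (9, 9).
Wexler's commitment gain: 9 − 9 = 0.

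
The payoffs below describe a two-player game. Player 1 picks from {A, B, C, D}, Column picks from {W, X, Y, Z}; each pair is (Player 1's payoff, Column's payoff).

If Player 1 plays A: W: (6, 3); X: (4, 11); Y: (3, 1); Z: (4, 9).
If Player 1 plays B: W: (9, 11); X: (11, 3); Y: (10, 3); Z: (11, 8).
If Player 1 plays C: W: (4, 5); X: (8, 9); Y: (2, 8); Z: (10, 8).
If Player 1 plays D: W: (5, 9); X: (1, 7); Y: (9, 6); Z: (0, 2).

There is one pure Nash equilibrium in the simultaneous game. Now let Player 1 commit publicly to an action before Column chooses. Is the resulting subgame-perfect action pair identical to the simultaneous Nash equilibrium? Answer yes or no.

yes

Work backward from Column's decision.
- A → Column plays X (best of 3, 11, 1, 9); Player 1 gets 4.
- B → Column plays W (best of 11, 3, 3, 8); Player 1 gets 9.
- C → Column plays X (best of 5, 9, 8, 8); Player 1 gets 8.
- D → Column plays W (best of 9, 7, 6, 2); Player 1 gets 5.
Player 1's induced payoffs are 4, 9, 8, 5, so Player 1 commits to B. Subgame-perfect outcome: (B, W) with payoffs (9, 11).
Now find the simultaneous Nash equilibrium.
Player 1's best replies: W→B; X→B; Y→B; Z→B.
Column's best replies: A→X; B→W; C→X; D→W.
Only (B, W) has each player best-responding; Nash payoffs (9, 11).
Sequential outcome (B, W) coincides with the Nash profile (B, W).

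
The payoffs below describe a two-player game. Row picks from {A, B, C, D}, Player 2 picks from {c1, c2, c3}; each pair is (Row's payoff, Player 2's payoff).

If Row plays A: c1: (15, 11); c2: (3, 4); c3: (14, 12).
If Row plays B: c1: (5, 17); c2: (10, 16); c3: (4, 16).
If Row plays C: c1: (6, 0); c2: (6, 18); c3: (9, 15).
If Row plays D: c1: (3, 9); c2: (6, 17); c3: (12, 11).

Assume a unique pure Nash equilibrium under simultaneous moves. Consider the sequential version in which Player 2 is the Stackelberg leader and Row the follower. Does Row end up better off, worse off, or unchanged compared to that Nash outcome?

worse off

Row best-responds to each possible Player 2 move:
- c1: BR = A, leader payoff 11.
- c2: BR = B, leader payoff 16.
- c3: BR = A, leader payoff 12.
Player 2's induced payoffs are 11, 16, 12, so Player 2 commits to c2. Subgame-perfect outcome: (B, c2) with payoffs (10, 16).
For the simultaneous game, intersect best replies.
Row's best replies: c1→A; c2→B; c3→A.
Player 2's best replies: A→c3; B→c1; C→c2; D→c2.
Only (A, c3) has each player best-responding; Nash payoffs (14, 12).
Row earns 10 sequentially versus 14 at the Nash outcome: worse off.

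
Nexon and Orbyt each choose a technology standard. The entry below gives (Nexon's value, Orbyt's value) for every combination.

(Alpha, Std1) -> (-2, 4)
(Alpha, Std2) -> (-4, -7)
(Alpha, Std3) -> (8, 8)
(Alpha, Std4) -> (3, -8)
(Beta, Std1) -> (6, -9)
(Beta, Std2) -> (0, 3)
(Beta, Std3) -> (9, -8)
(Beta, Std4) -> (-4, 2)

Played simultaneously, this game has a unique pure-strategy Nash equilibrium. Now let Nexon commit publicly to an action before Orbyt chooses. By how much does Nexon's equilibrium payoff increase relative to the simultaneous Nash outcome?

Work backward from Orbyt's decision.
- Alpha → Orbyt plays Std3 (best of 4, -7, 8, -8); Nexon gets 8.
- Beta → Orbyt plays Std2 (best of -9, 3, -8, 2); Nexon gets 0.
Maximizing over 8, 0, Nexon chooses Alpha. Subgame-perfect outcome: (Alpha, Std3) with payoffs (8, 8).
Now find the simultaneous Nash equilibrium.
Nexon's best replies: Std1→Beta; Std2→Beta; Std3→Beta; Std4→Alpha.
Orbyt's best replies: Alpha→Std3; Beta→Std2.
Only (Beta, Std2) has each player best-responding; Nash payoffs (0, 3).
Nexon's commitment gain: 8 − 0 = 8.

8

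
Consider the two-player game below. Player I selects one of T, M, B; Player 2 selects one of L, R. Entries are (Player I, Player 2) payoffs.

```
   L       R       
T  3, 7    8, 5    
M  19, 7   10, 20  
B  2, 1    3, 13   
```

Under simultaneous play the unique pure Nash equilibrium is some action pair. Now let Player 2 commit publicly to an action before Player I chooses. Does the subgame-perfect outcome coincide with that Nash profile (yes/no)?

yes

Work backward from Player I's decision.
- L: Player I compares 3, 19, 2 and picks M; Player 2 would get 7.
- R: Player I compares 8, 10, 3 and picks M; Player 2 would get 20.
Player 2's induced payoffs are 7, 20, so Player 2 commits to R. Subgame-perfect outcome: (M, R) with payoffs (10, 20).
Now find the simultaneous Nash equilibrium.
Player I's best replies: L→M; R→M.
Player 2's best replies: T→L; M→R; B→R.
Only (M, R) has each player best-responding; Nash payoffs (10, 20).
Sequential outcome (M, R) coincides with the Nash profile (M, R).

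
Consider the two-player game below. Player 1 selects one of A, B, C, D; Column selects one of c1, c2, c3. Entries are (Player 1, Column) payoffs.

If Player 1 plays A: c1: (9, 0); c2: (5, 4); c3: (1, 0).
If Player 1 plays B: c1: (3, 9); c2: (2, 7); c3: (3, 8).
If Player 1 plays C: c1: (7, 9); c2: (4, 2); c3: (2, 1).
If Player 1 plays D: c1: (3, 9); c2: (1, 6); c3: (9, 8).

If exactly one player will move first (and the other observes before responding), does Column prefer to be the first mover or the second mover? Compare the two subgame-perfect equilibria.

second

If Player 1 leads: Column's best replies are A→c2, B→c1, C→c1, D→c1; Player 1's induced payoffs 5, 3, 7, 3; outcome (C, c1), payoffs (7, 9).
If Column leads: Player 1's best replies are c1→A, c2→A, c3→D; Column's induced payoffs 0, 4, 8; outcome (D, c3), payoffs (9, 8).
Column gets 8 moving first and 9 moving second, so Column prefers to move second.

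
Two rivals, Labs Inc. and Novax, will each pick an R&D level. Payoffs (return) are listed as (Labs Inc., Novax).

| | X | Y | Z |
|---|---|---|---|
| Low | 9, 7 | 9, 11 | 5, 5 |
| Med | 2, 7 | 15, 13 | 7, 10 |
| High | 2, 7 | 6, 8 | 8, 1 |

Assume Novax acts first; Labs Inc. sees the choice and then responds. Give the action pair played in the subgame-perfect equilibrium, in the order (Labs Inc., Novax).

Backward induction with Novax moving first.
- X: BR = Low, leader payoff 7.
- Y: BR = Med, leader payoff 13.
- Z: BR = High, leader payoff 1.
Novax's induced payoffs are 7, 13, 1, so Novax commits to Y. Subgame-perfect outcome: (Med, Y) with payoffs (15, 13).

(Med, Y)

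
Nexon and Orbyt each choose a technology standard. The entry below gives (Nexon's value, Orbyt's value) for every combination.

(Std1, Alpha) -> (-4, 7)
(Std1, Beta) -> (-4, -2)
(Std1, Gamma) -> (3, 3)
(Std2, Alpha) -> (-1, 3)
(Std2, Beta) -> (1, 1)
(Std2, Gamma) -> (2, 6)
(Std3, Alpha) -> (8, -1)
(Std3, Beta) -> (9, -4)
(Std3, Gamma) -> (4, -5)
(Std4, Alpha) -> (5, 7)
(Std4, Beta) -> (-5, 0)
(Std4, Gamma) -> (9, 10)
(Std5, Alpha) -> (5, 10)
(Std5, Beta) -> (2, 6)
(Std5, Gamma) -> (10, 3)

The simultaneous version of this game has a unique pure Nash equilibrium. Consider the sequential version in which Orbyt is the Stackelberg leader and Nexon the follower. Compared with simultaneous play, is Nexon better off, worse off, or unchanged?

Backward induction with Orbyt moving first.
- Alpha: Nexon compares -4, -1, 8, 5, 5 and picks Std3; Orbyt would get -1.
- Beta: Nexon compares -4, 1, 9, -5, 2 and picks Std3; Orbyt would get -4.
- Gamma: Nexon compares 3, 2, 4, 9, 10 and picks Std5; Orbyt would get 3.
Maximizing over -1, -4, 3, Orbyt chooses Gamma. Subgame-perfect outcome: (Std5, Gamma) with payoffs (10, 3).
Under simultaneous play:
Nexon's best replies: Alpha→Std3; Beta→Std3; Gamma→Std5.
Orbyt's best replies: Std1→Alpha; Std2→Gamma; Std3→Alpha; Std4→Gamma; Std5→Alpha.
The unique mutual best reply is (Std3, Alpha), giving (8, -1).
Nexon earns 10 sequentially versus 8 at the Nash outcome: better off.

better off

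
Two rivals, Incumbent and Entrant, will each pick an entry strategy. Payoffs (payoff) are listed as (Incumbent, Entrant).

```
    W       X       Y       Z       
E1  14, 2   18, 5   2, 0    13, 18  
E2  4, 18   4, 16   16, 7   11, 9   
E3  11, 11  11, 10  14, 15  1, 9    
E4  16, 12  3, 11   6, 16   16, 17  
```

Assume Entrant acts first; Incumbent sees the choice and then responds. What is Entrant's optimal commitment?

Z

Solve by backward induction (Entrant leads).
- W: Incumbent compares 14, 4, 11, 16 and picks E4; Entrant would get 12.
- X: Incumbent compares 18, 4, 11, 3 and picks E1; Entrant would get 5.
- Y: Incumbent compares 2, 16, 14, 6 and picks E2; Entrant would get 7.
- Z: Incumbent compares 13, 11, 1, 16 and picks E4; Entrant would get 17.
Among 12, 5, 7, 17, the best is 17 at Z. Subgame-perfect outcome: (E4, Z) with payoffs (16, 17).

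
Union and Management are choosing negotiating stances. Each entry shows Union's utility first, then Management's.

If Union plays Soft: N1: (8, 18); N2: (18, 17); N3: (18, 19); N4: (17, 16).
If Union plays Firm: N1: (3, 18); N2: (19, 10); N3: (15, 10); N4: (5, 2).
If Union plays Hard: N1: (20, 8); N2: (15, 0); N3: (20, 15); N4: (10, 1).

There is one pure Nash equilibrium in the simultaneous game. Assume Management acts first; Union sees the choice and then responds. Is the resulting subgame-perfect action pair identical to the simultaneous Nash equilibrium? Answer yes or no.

no

Union best-responds to each possible Management move:
- N1: Union compares 8, 3, 20 and picks Hard; Management would get 8.
- N2: Union compares 18, 19, 15 and picks Firm; Management would get 10.
- N3: Union compares 18, 15, 20 and picks Hard; Management would get 15.
- N4: Union compares 17, 5, 10 and picks Soft; Management would get 16.
Management's induced payoffs are 8, 10, 15, 16, so Management commits to N4. Subgame-perfect outcome: (Soft, N4) with payoffs (17, 16).
Now find the simultaneous Nash equilibrium.
Union's best replies: N1→Hard; N2→Firm; N3→Hard; N4→Soft.
Management's best replies: Soft→N3; Firm→N1; Hard→N3.
Only (Hard, N3) has each player best-responding; Nash payoffs (20, 15).
Sequential outcome (Soft, N4) differs from the Nash profile (Hard, N3).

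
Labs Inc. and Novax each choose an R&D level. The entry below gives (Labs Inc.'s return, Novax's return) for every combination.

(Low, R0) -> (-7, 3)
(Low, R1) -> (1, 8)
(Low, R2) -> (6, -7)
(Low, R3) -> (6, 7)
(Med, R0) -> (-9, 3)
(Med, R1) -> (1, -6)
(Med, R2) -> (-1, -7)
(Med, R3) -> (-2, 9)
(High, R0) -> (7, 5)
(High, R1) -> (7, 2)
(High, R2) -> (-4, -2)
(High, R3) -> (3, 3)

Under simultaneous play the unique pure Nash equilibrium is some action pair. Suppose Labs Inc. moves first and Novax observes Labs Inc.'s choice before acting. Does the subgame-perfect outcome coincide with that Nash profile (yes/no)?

yes

Solve by backward induction (Labs Inc. leads).
- Low → Novax plays R1 (best of 3, 8, -7, 7); Labs Inc. gets 1.
- Med → Novax plays R3 (best of 3, -6, -7, 9); Labs Inc. gets -2.
- High → Novax plays R0 (best of 5, 2, -2, 3); Labs Inc. gets 7.
Maximizing over 1, -2, 7, Labs Inc. chooses High. Subgame-perfect outcome: (High, R0) with payoffs (7, 5).
For the simultaneous game, intersect best replies.
Labs Inc.'s best replies: R0→High; R1→High; R2→Low; R3→Low.
Novax's best replies: Low→R1; Med→R3; High→R0.
The unique mutual best reply is (High, R0), giving (7, 5).
Sequential outcome (High, R0) coincides with the Nash profile (High, R0).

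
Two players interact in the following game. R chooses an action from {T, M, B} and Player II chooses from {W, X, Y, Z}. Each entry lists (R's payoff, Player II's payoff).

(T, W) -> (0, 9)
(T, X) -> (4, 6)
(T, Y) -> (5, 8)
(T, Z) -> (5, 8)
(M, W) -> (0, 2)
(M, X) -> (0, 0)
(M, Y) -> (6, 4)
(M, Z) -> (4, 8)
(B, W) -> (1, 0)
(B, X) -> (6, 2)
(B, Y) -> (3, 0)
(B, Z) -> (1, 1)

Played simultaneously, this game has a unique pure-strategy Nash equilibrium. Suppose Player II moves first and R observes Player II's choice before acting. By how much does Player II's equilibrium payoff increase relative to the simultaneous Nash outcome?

6

Solve by backward induction (Player II leads).
- W → R plays B (best of 0, 0, 1); Player II gets 0.
- X → R plays B (best of 4, 0, 6); Player II gets 2.
- Y → R plays M (best of 5, 6, 3); Player II gets 4.
- Z → R plays T (best of 5, 4, 1); Player II gets 8.
Maximizing over 0, 2, 4, 8, Player II chooses Z. Subgame-perfect outcome: (T, Z) with payoffs (5, 8).
Now find the simultaneous Nash equilibrium.
R's best replies: W→B; X→B; Y→M; Z→T.
Player II's best replies: T→W; M→Z; B→X.
Only (B, X) has each player best-responding; Nash payoffs (6, 2).
Player II's commitment gain: 8 − 2 = 6.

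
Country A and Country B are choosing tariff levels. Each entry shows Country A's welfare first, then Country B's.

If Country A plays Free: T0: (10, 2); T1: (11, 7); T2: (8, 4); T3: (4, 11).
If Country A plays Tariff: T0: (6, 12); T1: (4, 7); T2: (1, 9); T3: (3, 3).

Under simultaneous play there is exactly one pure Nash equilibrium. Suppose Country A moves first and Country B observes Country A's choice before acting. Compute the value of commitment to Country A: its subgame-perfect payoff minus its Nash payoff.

Work backward from Country B's decision.
- Free → Country B plays T3 (best of 2, 7, 4, 11); Country A gets 4.
- Tariff → Country B plays T0 (best of 12, 7, 9, 3); Country A gets 6.
Among 4, 6, the best is 6 at Tariff. Subgame-perfect outcome: (Tariff, T0) with payoffs (6, 12).
For the simultaneous game, intersect best replies.
Country A's best replies: T0→Free; T1→Free; T2→Free; T3→Free.
Country B's best replies: Free→T3; Tariff→T0.
Only (Free, T3) has each player best-responding; Nash payoffs (4, 11).
Country A's commitment gain: 6 − 4 = 2.

2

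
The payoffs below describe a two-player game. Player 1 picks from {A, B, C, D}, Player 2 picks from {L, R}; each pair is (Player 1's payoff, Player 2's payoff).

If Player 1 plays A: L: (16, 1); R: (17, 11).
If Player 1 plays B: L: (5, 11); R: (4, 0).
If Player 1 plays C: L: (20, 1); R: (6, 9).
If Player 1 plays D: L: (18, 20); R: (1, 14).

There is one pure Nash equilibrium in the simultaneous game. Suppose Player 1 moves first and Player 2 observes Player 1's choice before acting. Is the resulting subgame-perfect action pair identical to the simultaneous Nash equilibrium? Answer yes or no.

Work backward from Player 2's decision.
- A → Player 2 plays R (best of 1, 11); Player 1 gets 17.
- B → Player 2 plays L (best of 11, 0); Player 1 gets 5.
- C → Player 2 plays R (best of 1, 9); Player 1 gets 6.
- D → Player 2 plays L (best of 20, 14); Player 1 gets 18.
Maximizing over 17, 5, 6, 18, Player 1 chooses D. Subgame-perfect outcome: (D, L) with payoffs (18, 20).
Now find the simultaneous Nash equilibrium.
Player 1's best replies: L→C; R→A.
Player 2's best replies: A→R; B→L; C→R; D→L.
The unique mutual best reply is (A, R), giving (17, 11).
Sequential outcome (D, L) differs from the Nash profile (A, R).

no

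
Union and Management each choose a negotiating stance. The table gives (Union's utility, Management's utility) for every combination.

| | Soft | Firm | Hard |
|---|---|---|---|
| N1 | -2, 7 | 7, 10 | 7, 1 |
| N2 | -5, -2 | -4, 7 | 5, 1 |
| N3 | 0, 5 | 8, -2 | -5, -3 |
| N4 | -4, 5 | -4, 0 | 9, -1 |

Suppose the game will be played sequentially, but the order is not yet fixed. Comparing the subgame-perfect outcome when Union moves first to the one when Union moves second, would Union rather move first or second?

If Union leads: Management's best replies are N1→Firm, N2→Firm, N3→Soft, N4→Soft; Union's induced payoffs 7, -4, 0, -4; outcome (N1, Firm), payoffs (7, 10).
If Management leads: Union's best replies are Soft→N3, Firm→N3, Hard→N4; Management's induced payoffs 5, -2, -1; outcome (N3, Soft), payoffs (0, 5).
Union gets 7 moving first and 0 moving second, so Union prefers to move first.

first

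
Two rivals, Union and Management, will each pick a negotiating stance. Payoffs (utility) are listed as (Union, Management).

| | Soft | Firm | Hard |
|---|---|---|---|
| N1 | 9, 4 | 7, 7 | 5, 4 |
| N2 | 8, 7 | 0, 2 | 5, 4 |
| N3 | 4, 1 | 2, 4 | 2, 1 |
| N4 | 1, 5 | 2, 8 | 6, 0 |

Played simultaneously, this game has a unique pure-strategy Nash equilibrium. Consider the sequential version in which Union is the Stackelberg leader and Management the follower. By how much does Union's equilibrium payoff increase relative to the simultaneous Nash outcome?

Backward induction with Union moving first.
- N1: BR = Firm, leader payoff 7.
- N2: BR = Soft, leader payoff 8.
- N3: BR = Firm, leader payoff 2.
- N4: BR = Firm, leader payoff 2.
Union's induced payoffs are 7, 8, 2, 2, so Union commits to N2. Subgame-perfect outcome: (N2, Soft) with payoffs (8, 7).
Under simultaneous play:
Union's best replies: Soft→N1; Firm→N1; Hard→N4.
Management's best replies: N1→Firm; N2→Soft; N3→Firm; N4→Firm.
Only (N1, Firm) has each player best-responding; Nash payoffs (7, 7).
Union's commitment gain: 8 − 7 = 1.

1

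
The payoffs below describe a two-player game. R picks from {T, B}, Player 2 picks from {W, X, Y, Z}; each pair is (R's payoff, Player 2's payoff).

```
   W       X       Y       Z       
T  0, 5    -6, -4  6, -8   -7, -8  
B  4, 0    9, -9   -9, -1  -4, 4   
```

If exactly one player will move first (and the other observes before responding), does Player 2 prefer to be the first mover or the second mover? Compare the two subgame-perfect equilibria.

If R leads: Player 2's best replies are T→W, B→Z; R's induced payoffs 0, -4; outcome (T, W), payoffs (0, 5).
If Player 2 leads: R's best replies are W→B, X→B, Y→T, Z→B; Player 2's induced payoffs 0, -9, -8, 4; outcome (B, Z), payoffs (-4, 4).
Player 2 gets 4 moving first and 5 moving second, so Player 2 prefers to move second.

second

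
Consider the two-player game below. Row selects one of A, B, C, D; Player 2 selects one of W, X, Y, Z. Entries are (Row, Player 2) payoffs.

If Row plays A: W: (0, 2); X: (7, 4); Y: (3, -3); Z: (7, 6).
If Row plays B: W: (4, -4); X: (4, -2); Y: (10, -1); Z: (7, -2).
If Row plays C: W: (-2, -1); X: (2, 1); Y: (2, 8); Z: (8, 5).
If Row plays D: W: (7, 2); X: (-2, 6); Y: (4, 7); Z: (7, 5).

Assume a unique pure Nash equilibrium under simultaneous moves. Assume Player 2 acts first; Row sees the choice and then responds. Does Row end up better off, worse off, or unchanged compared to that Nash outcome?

Work backward from Row's decision.
- W → Row plays D (best of 0, 4, -2, 7); Player 2 gets 2.
- X → Row plays A (best of 7, 4, 2, -2); Player 2 gets 4.
- Y → Row plays B (best of 3, 10, 2, 4); Player 2 gets -1.
- Z → Row plays C (best of 7, 7, 8, 7); Player 2 gets 5.
Maximizing over 2, 4, -1, 5, Player 2 chooses Z. Subgame-perfect outcome: (C, Z) with payoffs (8, 5).
Now find the simultaneous Nash equilibrium.
Row's best replies: W→D; X→A; Y→B; Z→C.
Player 2's best replies: A→Z; B→Y; C→Y; D→Y.
Only (B, Y) has each player best-responding; Nash payoffs (10, -1).
Row earns 8 sequentially versus 10 at the Nash outcome: worse off.

worse off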